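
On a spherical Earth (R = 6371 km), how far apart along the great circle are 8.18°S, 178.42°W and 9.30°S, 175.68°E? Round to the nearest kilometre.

Δλ = 175.68 − -178.42 = 354.10°; wrapped into (−180°, 180°]: -5.90°.
Δφ = -9.30 − -8.18 = -1.12°.
a = sin²(Δφ/2) + cos φ₁ · cos φ₂ · sin²(Δλ/2) = 0.002683.
c = 2·atan2(√a, √(1−a)) = 0.10364 rad → d = 6371·c ≈ 660.27 km.

660 km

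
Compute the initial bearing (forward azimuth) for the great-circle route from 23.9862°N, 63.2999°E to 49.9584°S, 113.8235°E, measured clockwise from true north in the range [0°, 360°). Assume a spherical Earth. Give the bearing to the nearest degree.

150°

Δλ = 113.8235 − 63.2999 = 50.5236°.
θ = atan2( sin Δλ · cos φ₂ , cos φ₁ · sin φ₂ − sin φ₁ · cos φ₂ · cos Δλ )
  = atan2(0.49659, -0.86574) = 150.161° → normalised to [0°, 360°): 150.161°.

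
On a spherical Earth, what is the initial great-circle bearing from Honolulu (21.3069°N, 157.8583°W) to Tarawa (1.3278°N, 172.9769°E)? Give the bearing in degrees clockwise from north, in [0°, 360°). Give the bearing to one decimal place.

238.8°

Δλ = 172.9769 − -157.8583 = 330.8352°; wrapped into (−180°, 180°]: -29.1648°.
θ = atan2( sin Δλ · cos φ₂ , cos φ₁ · sin φ₂ − sin φ₁ · cos φ₂ · cos Δλ )
  = atan2(-0.48719, -0.29562) = -121.249° → normalised to [0°, 360°): 238.751°.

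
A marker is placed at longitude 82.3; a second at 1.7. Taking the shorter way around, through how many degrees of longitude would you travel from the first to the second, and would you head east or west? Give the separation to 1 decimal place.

Raw difference: 1.7 − 82.3 = -80.6°.
Normalise into (−180°, 180°]: -80.6° stays -80.6°.
Negative ⇒ the second point lies to the west; separation 80.6°.

80.6° west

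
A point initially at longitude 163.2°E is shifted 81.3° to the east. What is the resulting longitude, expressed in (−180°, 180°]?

115.5°W

Start at +163.2°; shift +81.3° → +244.5°.
+244.5° lies outside (−180°, 180°]; subtract 360° → -115.5°.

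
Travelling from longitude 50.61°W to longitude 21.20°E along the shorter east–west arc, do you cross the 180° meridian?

No

Signed shortest Δλ = ((21.20 − -50.61 + 180) mod 360) − 180 = 71.81°.
Going east by 71.81° from -50.61° reaches +21.20° without touching 180°.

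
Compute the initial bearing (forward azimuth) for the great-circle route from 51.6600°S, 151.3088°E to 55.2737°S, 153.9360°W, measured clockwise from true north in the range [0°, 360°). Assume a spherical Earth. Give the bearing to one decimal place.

Δλ = -153.9360 − 151.3088 = -305.2448°; wrapped into (−180°, 180°]: 54.7552°.
θ = atan2( sin Δλ · cos φ₂ , cos φ₁ · sin φ₂ − sin φ₁ · cos φ₂ · cos Δλ )
  = atan2(0.46524, -0.25200) = 118.442° → normalised to [0°, 360°): 118.442°.

118.4°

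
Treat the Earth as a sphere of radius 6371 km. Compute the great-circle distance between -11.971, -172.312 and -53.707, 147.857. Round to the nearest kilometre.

Δλ = 147.857 − -172.312 = 320.169°; wrapped into (−180°, 180°]: -39.831°.
Δφ = -53.707 − -11.971 = -41.736°.
a = sin²(Δφ/2) + cos φ₁ · cos φ₂ · sin²(Δλ/2) = 0.194077.
c = 2·atan2(√a, √(1−a)) = 0.91240 rad → d = 6371·c ≈ 5812.93 km.

5813 km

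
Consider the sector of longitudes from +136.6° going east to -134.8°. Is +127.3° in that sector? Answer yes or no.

No

Band width going east from +136.6° to -134.8°: ((-134.8 − 136.6) mod 360) = 88.6°.
Offset of +127.3° east of the west edge: ((127.3 − 136.6) mod 360) = 350.7°.
350.7° > 88.6° ⇒ outside.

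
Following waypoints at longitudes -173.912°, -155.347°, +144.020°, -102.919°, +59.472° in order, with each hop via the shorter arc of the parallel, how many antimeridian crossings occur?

2

Leg 1: -173.912° → -155.347°, shortest Δλ = 18.565° (east) — does not cross 180°.
Leg 2: -155.347° → +144.020°, shortest Δλ = -60.633° (west) — crosses 180°.
Leg 3: +144.020° → -102.919°, shortest Δλ = 113.061° (east) — crosses 180°.
Leg 4: -102.919° → +59.472°, shortest Δλ = 162.391° (east) — does not cross 180°.
Total crossings: 2.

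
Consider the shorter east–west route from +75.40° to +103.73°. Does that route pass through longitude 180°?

No

Signed shortest Δλ = ((103.73 − 75.40 + 180) mod 360) − 180 = 28.33°.
Going east by 28.33° from +75.40° reaches +103.73° without touching 180°.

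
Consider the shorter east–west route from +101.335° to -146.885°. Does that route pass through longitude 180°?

Naïve |-146.885 − 101.335| = 248.22° > 180°, so the shorter arc goes the other way round — across 180°.
Signed shortest Δλ = ((-146.885 − 101.335 + 180) mod 360) − 180 = 111.78°.
Going east by 111.78° from +101.335° passes through 180° before reaching -146.885°.

Yes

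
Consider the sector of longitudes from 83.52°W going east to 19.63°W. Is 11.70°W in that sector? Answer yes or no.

No

Band width going east from -83.52° to -19.63°: ((-19.63 − -83.52) mod 360) = 63.89°.
Offset of -11.70° east of the west edge: ((-11.70 − -83.52) mod 360) = 71.82°.
71.82° > 63.89° ⇒ outside.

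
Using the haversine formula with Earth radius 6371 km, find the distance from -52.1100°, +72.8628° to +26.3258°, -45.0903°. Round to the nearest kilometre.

Δλ = -45.0903 − 72.8628 = -117.9531°.
Δφ = 26.3258 − -52.1100 = 78.4358°.
a = sin²(Δφ/2) + cos φ₁ · cos φ₂ · sin²(Δλ/2) = 0.804005.
c = 2·atan2(√a, √(1−a)) = 2.22435 rad → d = 6371·c ≈ 14171.32 km.

14171 km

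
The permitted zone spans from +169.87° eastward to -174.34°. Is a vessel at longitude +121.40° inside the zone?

No

Band width going east from +169.87° to -174.34°: ((-174.34 − 169.87) mod 360) = 15.79°.
Offset of +121.40° east of the west edge: ((121.40 − 169.87) mod 360) = 311.53°.
311.53° > 15.79° ⇒ outside.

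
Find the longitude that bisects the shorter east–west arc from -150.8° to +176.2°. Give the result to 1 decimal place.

-167.3°

Signed shortest Δλ from -150.8° to +176.2° is -33.0°.
Midpoint longitude = -150.8° + (-33.0°)/2 = -150.8° − 16.5° = -167.3°.
(The naïve average (-150.8 + +176.2)/2 = 12.7° is on the wrong side of the globe.)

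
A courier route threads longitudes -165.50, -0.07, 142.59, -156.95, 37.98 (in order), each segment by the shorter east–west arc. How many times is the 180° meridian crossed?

Leg 1: -165.50° → -0.07°, shortest Δλ = 165.43° (east) — does not cross 180°.
Leg 2: -0.07° → +142.59°, shortest Δλ = 142.66° (east) — does not cross 180°.
Leg 3: +142.59° → -156.95°, shortest Δλ = 60.46° (east) — crosses 180°.
Leg 4: -156.95° → +37.98°, shortest Δλ = -165.07° (west) — crosses 180°.
Total crossings: 2.

2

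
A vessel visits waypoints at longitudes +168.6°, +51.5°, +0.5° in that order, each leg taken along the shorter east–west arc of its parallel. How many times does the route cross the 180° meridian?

0

Leg 1: +168.6° → +51.5°, shortest Δλ = -117.1° (west) — does not cross 180°.
Leg 2: +51.5° → +0.5°, shortest Δλ = -51.0° (west) — does not cross 180°.
Total crossings: 0.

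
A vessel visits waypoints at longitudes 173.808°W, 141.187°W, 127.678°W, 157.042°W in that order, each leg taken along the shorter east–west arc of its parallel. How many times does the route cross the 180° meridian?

0

Leg 1: -173.808° → -141.187°, shortest Δλ = 32.621° (east) — does not cross 180°.
Leg 2: -141.187° → -127.678°, shortest Δλ = 13.509° (east) — does not cross 180°.
Leg 3: -127.678° → -157.042°, shortest Δλ = -29.364° (west) — does not cross 180°.
Total crossings: 0.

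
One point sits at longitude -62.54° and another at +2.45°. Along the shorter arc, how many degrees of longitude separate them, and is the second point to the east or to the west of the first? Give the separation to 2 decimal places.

64.99° east

Raw difference: 2.45 − -62.54 = 64.99°.
Normalise into (−180°, 180°]: 64.99° stays 64.99°.
Positive ⇒ the second point lies to the east; separation 64.99°.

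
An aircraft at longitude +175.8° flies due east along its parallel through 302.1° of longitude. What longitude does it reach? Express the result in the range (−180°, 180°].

Start at +175.8°; shift +302.1° → +477.9°.
+477.9° lies outside (−180°, 180°]; subtract 360° → +117.9°.

+117.9°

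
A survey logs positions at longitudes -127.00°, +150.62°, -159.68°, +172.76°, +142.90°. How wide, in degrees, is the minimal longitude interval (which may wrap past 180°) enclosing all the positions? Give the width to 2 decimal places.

90.10°

Sort the longitudes: -159.68°, -127.00°, +142.90°, +150.62°, +172.76°.
Eastward gaps between consecutive values (wrapping around): 32.68°, 269.90°, 7.72°, 22.14°, 27.56°.
Largest gap = 269.90° ⇒ minimal covering band is its complement: 360° − 269.90° = 90.10°.
Band runs from +142.90° eastward to -127.00°, crossing the antimeridian.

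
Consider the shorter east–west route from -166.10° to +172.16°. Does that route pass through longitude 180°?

Yes

Naïve |172.16 − -166.10| = 338.26° > 180°, so the shorter arc goes the other way round — across 180°.
Signed shortest Δλ = ((172.16 − -166.10 + 180) mod 360) − 180 = -21.74°.
Going west by 21.74° from -166.10° passes through 180° before reaching +172.16°.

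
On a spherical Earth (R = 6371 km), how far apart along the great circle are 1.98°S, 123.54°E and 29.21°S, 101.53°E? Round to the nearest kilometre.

Δλ = 101.53 − 123.54 = -22.01°.
Δφ = -29.21 − -1.98 = -27.23°.
a = sin²(Δφ/2) + cos φ₁ · cos φ₂ · sin²(Δλ/2) = 0.087199.
c = 2·atan2(√a, √(1−a)) = 0.59953 rad → d = 6371·c ≈ 3819.60 km.

3820 km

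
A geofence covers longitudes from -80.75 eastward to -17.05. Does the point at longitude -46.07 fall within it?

Yes

Band width going east from -80.75° to -17.05°: ((-17.05 − -80.75) mod 360) = 63.70°.
Offset of -46.07° east of the west edge: ((-46.07 − -80.75) mod 360) = 34.68°.
34.68° ≤ 63.70° ⇒ inside.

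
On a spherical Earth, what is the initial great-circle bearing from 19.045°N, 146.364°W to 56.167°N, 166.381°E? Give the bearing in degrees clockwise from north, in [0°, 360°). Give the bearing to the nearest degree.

328°

Δλ = 166.381 − -146.364 = 312.745°; wrapped into (−180°, 180°]: -47.255°.
θ = atan2( sin Δλ · cos φ₂ , cos φ₁ · sin φ₂ − sin φ₁ · cos φ₂ · cos Δλ )
  = atan2(-0.40888, 0.66188) = -31.706° → normalised to [0°, 360°): 328.294°.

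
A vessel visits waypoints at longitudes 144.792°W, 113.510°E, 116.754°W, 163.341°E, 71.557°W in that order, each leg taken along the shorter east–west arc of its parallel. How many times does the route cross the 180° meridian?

Leg 1: -144.792° → +113.510°, shortest Δλ = -101.698° (west) — crosses 180°.
Leg 2: +113.510° → -116.754°, shortest Δλ = 129.736° (east) — crosses 180°.
Leg 3: -116.754° → +163.341°, shortest Δλ = -79.905° (west) — crosses 180°.
Leg 4: +163.341° → -71.557°, shortest Δλ = 125.102° (east) — crosses 180°.
Total crossings: 4.

4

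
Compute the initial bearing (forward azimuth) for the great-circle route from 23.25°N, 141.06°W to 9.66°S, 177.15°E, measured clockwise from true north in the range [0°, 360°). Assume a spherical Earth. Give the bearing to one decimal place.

Δλ = 177.15 − -141.06 = 318.21°; wrapped into (−180°, 180°]: -41.79°.
θ = atan2( sin Δλ · cos φ₂ , cos φ₁ · sin φ₂ − sin φ₁ · cos φ₂ · cos Δλ )
  = atan2(-0.65695, -0.44432) = -124.072° → normalised to [0°, 360°): 235.928°.

235.9°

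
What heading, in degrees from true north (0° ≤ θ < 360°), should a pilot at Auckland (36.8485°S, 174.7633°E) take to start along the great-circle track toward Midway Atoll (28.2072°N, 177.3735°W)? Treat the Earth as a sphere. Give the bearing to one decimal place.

7.6°

Δλ = -177.3735 − 174.7633 = -352.1368°; wrapped into (−180°, 180°]: 7.8632°.
θ = atan2( sin Δλ · cos φ₂ , cos φ₁ · sin φ₂ − sin φ₁ · cos φ₂ · cos Δλ )
  = atan2(0.12056, 0.90175) = 7.615° → normalised to [0°, 360°): 7.615°.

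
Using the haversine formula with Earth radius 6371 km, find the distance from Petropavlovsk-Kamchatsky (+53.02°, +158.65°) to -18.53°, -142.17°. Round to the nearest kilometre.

9763 km

Δλ = -142.17 − 158.65 = -300.82°; wrapped into (−180°, 180°]: 59.18°.
Δφ = -18.53 − 53.02 = -71.55°.
a = sin²(Δφ/2) + cos φ₁ · cos φ₂ · sin²(Δλ/2) = 0.480829.
c = 2·atan2(√a, √(1−a)) = 1.53245 rad → d = 6371·c ≈ 9763.21 km.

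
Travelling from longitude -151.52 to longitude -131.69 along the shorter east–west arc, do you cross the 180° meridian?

No

Signed shortest Δλ = ((-131.69 − -151.52 + 180) mod 360) − 180 = 19.83°.
Going east by 19.83° from -151.52° reaches -131.69° without touching 180°.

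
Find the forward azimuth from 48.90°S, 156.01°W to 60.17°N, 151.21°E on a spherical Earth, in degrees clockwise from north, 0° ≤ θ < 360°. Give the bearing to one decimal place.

Δλ = 151.21 − -156.01 = 307.22°; wrapped into (−180°, 180°]: -52.78°.
θ = atan2( sin Δλ · cos φ₂ , cos φ₁ · sin φ₂ − sin φ₁ · cos φ₂ · cos Δλ )
  = atan2(-0.39611, 0.79701) = -26.427° → normalised to [0°, 360°): 333.573°.

333.6°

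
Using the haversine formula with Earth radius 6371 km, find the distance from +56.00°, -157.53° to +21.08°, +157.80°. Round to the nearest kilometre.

5336 km

Δλ = 157.80 − -157.53 = 315.33°; wrapped into (−180°, 180°]: -44.67°.
Δφ = 21.08 − 56.00 = -34.92°.
a = sin²(Δφ/2) + cos φ₁ · cos φ₂ · sin²(Δλ/2) = 0.165376.
c = 2·atan2(√a, √(1−a)) = 0.83760 rad → d = 6371·c ≈ 5336.35 km.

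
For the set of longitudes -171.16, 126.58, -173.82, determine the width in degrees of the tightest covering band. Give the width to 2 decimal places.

Sort the longitudes: -173.82°, -171.16°, +126.58°.
Eastward gaps between consecutive values (wrapping around): 2.66°, 297.74°, 59.60°.
Largest gap = 297.74° ⇒ minimal covering band is its complement: 360° − 297.74° = 62.26°.
Band runs from +126.58° eastward to -171.16°, crossing the antimeridian.

62.26°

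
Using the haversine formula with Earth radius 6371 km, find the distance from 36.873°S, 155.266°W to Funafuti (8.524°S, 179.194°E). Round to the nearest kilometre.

Δλ = 179.194 − -155.266 = 334.460°; wrapped into (−180°, 180°]: -25.540°.
Δφ = -8.524 − -36.873 = 28.349°.
a = sin²(Δφ/2) + cos φ₁ · cos φ₂ · sin²(Δλ/2) = 0.098617.
c = 2·atan2(√a, √(1−a)) = 0.63888 rad → d = 6371·c ≈ 4070.29 km.

4070 km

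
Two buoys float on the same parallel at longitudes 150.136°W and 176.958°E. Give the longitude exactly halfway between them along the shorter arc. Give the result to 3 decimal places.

Signed shortest Δλ from -150.136° to +176.958° is -32.906°.
Midpoint longitude = -150.136° + (-32.906°)/2 = -150.136° − 16.453° = -166.589°.
(The naïve average (-150.136 + +176.958)/2 = 13.411° is on the wrong side of the globe.)

166.589°W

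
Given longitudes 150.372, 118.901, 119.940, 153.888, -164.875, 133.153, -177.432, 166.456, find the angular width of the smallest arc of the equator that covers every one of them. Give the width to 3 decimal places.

76.224°

Sort the longitudes: -177.432°, -164.875°, +118.901°, +119.940°, +133.153°, +150.372°, +153.888°, +166.456°.
Eastward gaps between consecutive values (wrapping around): 12.557°, 283.776°, 1.039°, 13.213°, 17.219°, 3.516°, 12.568°, 16.112°.
Largest gap = 283.776° ⇒ minimal covering band is its complement: 360° − 283.776° = 76.224°.
Band runs from +118.901° eastward to -164.875°, crossing the antimeridian.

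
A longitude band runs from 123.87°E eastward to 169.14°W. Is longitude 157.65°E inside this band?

Band width going east from +123.87° to -169.14°: ((-169.14 − 123.87) mod 360) = 66.99°.
Offset of +157.65° east of the west edge: ((157.65 − 123.87) mod 360) = 33.78°.
33.78° ≤ 66.99° ⇒ inside.

Yes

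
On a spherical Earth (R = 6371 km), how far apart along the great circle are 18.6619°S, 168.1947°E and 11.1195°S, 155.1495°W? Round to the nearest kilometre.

Δλ = -155.1495 − 168.1947 = -323.3442°; wrapped into (−180°, 180°]: 36.6558°.
Δφ = -11.1195 − -18.6619 = 7.5424°.
a = sin²(Δφ/2) + cos φ₁ · cos φ₂ · sin²(Δλ/2) = 0.096250.
c = 2·atan2(√a, √(1−a)) = 0.63090 rad → d = 6371·c ≈ 4019.44 km.

4019 km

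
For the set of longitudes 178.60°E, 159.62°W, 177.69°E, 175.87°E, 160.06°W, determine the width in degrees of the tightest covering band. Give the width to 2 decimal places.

Sort the longitudes: -160.06°, -159.62°, +175.87°, +177.69°, +178.60°.
Eastward gaps between consecutive values (wrapping around): 0.44°, 335.49°, 1.82°, 0.91°, 21.34°.
Largest gap = 335.49° ⇒ minimal covering band is its complement: 360° − 335.49° = 24.51°.
Band runs from +175.87° eastward to -159.62°, crossing the antimeridian.

24.51°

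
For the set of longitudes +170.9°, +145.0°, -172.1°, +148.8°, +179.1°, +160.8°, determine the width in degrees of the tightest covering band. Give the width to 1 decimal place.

42.9°

Sort the longitudes: -172.1°, +145.0°, +148.8°, +160.8°, +170.9°, +179.1°.
Eastward gaps between consecutive values (wrapping around): 317.1°, 3.8°, 12.0°, 10.1°, 8.2°, 8.8°.
Largest gap = 317.1° ⇒ minimal covering band is its complement: 360° − 317.1° = 42.9°.
Band runs from +145.0° eastward to -172.1°, crossing the antimeridian.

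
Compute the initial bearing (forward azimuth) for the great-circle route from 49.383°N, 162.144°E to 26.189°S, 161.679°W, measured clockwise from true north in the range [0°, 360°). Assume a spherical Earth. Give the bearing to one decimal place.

Δλ = -161.679 − 162.144 = -323.823°; wrapped into (−180°, 180°]: 36.177°.
θ = atan2( sin Δλ · cos φ₂ , cos φ₁ · sin φ₂ − sin φ₁ · cos φ₂ · cos Δλ )
  = atan2(0.52969, -0.83713) = 147.677° → normalised to [0°, 360°): 147.677°.

147.7°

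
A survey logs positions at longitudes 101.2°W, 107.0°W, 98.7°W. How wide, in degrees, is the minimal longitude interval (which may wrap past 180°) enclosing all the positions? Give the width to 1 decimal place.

Sort the longitudes: -107.0°, -101.2°, -98.7°.
Eastward gaps between consecutive values (wrapping around): 5.8°, 2.5°, 351.7°.
Largest gap = 351.7° ⇒ minimal covering band is its complement: 360° − 351.7° = 8.3°.
Band runs from -107.0° eastward to -98.7°.

8.3°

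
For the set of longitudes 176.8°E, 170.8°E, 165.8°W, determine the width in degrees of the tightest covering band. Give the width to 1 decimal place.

23.4°

Sort the longitudes: -165.8°, +170.8°, +176.8°.
Eastward gaps between consecutive values (wrapping around): 336.6°, 6.0°, 17.4°.
Largest gap = 336.6° ⇒ minimal covering band is its complement: 360° − 336.6° = 23.4°.
Band runs from +170.8° eastward to -165.8°, crossing the antimeridian.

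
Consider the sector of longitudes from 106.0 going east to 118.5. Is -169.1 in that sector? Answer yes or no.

No

Band width going east from +106.0° to +118.5°: ((118.5 − 106.0) mod 360) = 12.5°.
Offset of -169.1° east of the west edge: ((-169.1 − 106.0) mod 360) = 84.9°.
84.9° > 12.5° ⇒ outside.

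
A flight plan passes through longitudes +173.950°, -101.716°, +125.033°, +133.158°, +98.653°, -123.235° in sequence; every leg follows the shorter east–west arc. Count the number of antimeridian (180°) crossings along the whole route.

Leg 1: +173.950° → -101.716°, shortest Δλ = 84.334° (east) — crosses 180°.
Leg 2: -101.716° → +125.033°, shortest Δλ = -133.251° (west) — crosses 180°.
Leg 3: +125.033° → +133.158°, shortest Δλ = 8.125° (east) — does not cross 180°.
Leg 4: +133.158° → +98.653°, shortest Δλ = -34.505° (west) — does not cross 180°.
Leg 5: +98.653° → -123.235°, shortest Δλ = 138.112° (east) — crosses 180°.
Total crossings: 3.

3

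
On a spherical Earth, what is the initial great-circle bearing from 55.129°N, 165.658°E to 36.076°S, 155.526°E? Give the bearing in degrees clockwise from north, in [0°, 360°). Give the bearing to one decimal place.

188.2°

Δλ = 155.526 − 165.658 = -10.132°.
θ = atan2( sin Δλ · cos φ₂ , cos φ₁ · sin φ₂ − sin φ₁ · cos φ₂ · cos Δλ )
  = atan2(-0.14218, -0.98944) = -171.823° → normalised to [0°, 360°): 188.177°.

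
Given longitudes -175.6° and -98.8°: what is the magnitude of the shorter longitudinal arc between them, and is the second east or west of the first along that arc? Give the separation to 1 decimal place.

Raw difference: -98.8 − -175.6 = 76.8°.
Normalise into (−180°, 180°]: 76.8° stays 76.8°.
Positive ⇒ the second point lies to the east; separation 76.8°.

76.8° east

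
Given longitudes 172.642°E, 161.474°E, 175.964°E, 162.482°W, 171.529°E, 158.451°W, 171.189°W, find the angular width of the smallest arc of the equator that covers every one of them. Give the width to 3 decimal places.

Sort the longitudes: -171.189°, -162.482°, -158.451°, +161.474°, +171.529°, +172.642°, +175.964°.
Eastward gaps between consecutive values (wrapping around): 8.707°, 4.031°, 319.925°, 10.055°, 1.113°, 3.322°, 12.847°.
Largest gap = 319.925° ⇒ minimal covering band is its complement: 360° − 319.925° = 40.075°.
Band runs from +161.474° eastward to -158.451°, crossing the antimeridian.

40.075°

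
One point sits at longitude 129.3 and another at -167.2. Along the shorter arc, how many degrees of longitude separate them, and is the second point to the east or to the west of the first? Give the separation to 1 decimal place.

63.5° east

Raw difference: -167.2 − 129.3 = -296.5°.
Normalise into (−180°, 180°]: -296.5° + 360° = 63.5°.
Positive ⇒ the second point lies to the east; separation 63.5°.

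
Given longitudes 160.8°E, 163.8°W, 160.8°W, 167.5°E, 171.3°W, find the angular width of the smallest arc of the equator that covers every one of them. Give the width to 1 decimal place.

38.4°

Sort the longitudes: -171.3°, -163.8°, -160.8°, +160.8°, +167.5°.
Eastward gaps between consecutive values (wrapping around): 7.5°, 3.0°, 321.6°, 6.7°, 21.2°.
Largest gap = 321.6° ⇒ minimal covering band is its complement: 360° − 321.6° = 38.4°.
Band runs from +160.8° eastward to -160.8°, crossing the antimeridian.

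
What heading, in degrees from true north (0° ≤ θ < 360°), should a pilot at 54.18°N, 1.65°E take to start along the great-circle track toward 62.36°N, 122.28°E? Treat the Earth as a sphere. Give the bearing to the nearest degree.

Δλ = 122.28 − 1.65 = 120.63°.
θ = atan2( sin Δλ · cos φ₂ , cos φ₁ · sin φ₂ − sin φ₁ · cos φ₂ · cos Δλ )
  = atan2(0.39919, 0.71011) = 29.342° → normalised to [0°, 360°): 29.342°.

29°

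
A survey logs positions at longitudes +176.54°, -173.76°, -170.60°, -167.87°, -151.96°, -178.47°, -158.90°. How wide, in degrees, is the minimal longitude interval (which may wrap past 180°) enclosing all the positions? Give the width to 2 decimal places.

31.50°

Sort the longitudes: -178.47°, -173.76°, -170.60°, -167.87°, -158.90°, -151.96°, +176.54°.
Eastward gaps between consecutive values (wrapping around): 4.71°, 3.16°, 2.73°, 8.97°, 6.94°, 328.50°, 4.99°.
Largest gap = 328.50° ⇒ minimal covering band is its complement: 360° − 328.50° = 31.50°.
Band runs from +176.54° eastward to -151.96°, crossing the antimeridian.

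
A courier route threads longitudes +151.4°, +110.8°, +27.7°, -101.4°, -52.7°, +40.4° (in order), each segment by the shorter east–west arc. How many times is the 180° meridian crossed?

Leg 1: +151.4° → +110.8°, shortest Δλ = -40.6° (west) — does not cross 180°.
Leg 2: +110.8° → +27.7°, shortest Δλ = -83.1° (west) — does not cross 180°.
Leg 3: +27.7° → -101.4°, shortest Δλ = -129.1° (west) — does not cross 180°.
Leg 4: -101.4° → -52.7°, shortest Δλ = 48.7° (east) — does not cross 180°.
Leg 5: -52.7° → +40.4°, shortest Δλ = 93.1° (east) — does not cross 180°.
Total crossings: 0.

0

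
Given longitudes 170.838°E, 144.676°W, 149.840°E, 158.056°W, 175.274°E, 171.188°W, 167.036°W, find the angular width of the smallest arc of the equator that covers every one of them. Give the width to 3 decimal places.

65.484°

Sort the longitudes: -171.188°, -167.036°, -158.056°, -144.676°, +149.840°, +170.838°, +175.274°.
Eastward gaps between consecutive values (wrapping around): 4.152°, 8.980°, 13.380°, 294.516°, 20.998°, 4.436°, 13.538°.
Largest gap = 294.516° ⇒ minimal covering band is its complement: 360° − 294.516° = 65.484°.
Band runs from +149.840° eastward to -144.676°, crossing the antimeridian.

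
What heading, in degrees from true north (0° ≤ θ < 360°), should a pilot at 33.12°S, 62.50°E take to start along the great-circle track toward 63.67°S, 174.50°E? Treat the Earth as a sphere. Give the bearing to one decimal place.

154.0°

Δλ = 174.50 − 62.50 = 112.00°.
θ = atan2( sin Δλ · cos φ₂ , cos φ₁ · sin φ₂ − sin φ₁ · cos φ₂ · cos Δλ )
  = atan2(0.41124, -0.84142) = 153.953° → normalised to [0°, 360°): 153.953°.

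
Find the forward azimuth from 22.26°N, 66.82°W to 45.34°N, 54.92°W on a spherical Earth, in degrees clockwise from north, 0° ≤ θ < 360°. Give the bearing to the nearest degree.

Δλ = -54.92 − -66.82 = 11.90°.
θ = atan2( sin Δλ · cos φ₂ , cos φ₁ · sin φ₂ − sin φ₁ · cos φ₂ · cos Δλ )
  = atan2(0.14494, 0.39774) = 20.022° → normalised to [0°, 360°): 20.022°.

20°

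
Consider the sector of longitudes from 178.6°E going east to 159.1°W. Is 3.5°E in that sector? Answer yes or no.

Band width going east from +178.6° to -159.1°: ((-159.1 − 178.6) mod 360) = 22.3°.
Offset of +3.5° east of the west edge: ((3.5 − 178.6) mod 360) = 184.9°.
184.9° > 22.3° ⇒ outside.

No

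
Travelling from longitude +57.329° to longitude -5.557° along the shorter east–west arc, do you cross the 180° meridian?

Signed shortest Δλ = ((-5.557 − 57.329 + 180) mod 360) − 180 = -62.886°.
Going west by 62.886° from +57.329° reaches -5.557° without touching 180°.

No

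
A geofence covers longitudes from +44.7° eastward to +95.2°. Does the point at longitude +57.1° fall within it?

Band width going east from +44.7° to +95.2°: ((95.2 − 44.7) mod 360) = 50.5°.
Offset of +57.1° east of the west edge: ((57.1 − 44.7) mod 360) = 12.4°.
12.4° ≤ 50.5° ⇒ inside.

Yes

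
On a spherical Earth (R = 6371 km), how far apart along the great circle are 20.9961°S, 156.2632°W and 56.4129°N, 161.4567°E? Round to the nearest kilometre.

9474 km

Δλ = 161.4567 − -156.2632 = 317.7199°; wrapped into (−180°, 180°]: -42.2801°.
Δφ = 56.4129 − -20.9961 = 77.4090°.
a = sin²(Δφ/2) + cos φ₁ · cos φ₂ · sin²(Δλ/2) = 0.458182.
c = 2·atan2(√a, √(1−a)) = 1.48706 rad → d = 6371·c ≈ 9474.07 km.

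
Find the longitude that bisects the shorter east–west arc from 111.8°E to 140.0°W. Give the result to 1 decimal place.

165.9°E

Signed shortest Δλ from +111.8° to -140.0° is +108.2°.
Midpoint longitude = +111.8° + (+108.2°)/2 = +111.8° + 54.1° = +165.9°.
(The naïve average (+111.8 + -140.0)/2 = -14.1° is on the wrong side of the globe.)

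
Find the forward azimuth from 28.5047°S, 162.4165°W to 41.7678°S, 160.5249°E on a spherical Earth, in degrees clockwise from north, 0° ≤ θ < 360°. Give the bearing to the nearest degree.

236°

Δλ = 160.5249 − -162.4165 = 322.9414°; wrapped into (−180°, 180°]: -37.0586°.
θ = atan2( sin Δλ · cos φ₂ , cos φ₁ · sin φ₂ − sin φ₁ · cos φ₂ · cos Δλ )
  = atan2(-0.44947, -0.30132) = -123.837° → normalised to [0°, 360°): 236.163°.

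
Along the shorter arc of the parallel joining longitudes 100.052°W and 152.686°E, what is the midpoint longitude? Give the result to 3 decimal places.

153.683°W

Signed shortest Δλ from -100.052° to +152.686° is -107.262°.
Midpoint longitude = -100.052° + (-107.262°)/2 = -100.052° − 53.631° = -153.683°.
(The naïve average (-100.052 + +152.686)/2 = 26.317° is on the wrong side of the globe.)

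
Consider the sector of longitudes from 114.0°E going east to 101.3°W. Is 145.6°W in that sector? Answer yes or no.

Yes

Band width going east from +114.0° to -101.3°: ((-101.3 − 114.0) mod 360) = 144.7°.
Offset of -145.6° east of the west edge: ((-145.6 − 114.0) mod 360) = 100.4°.
100.4° ≤ 144.7° ⇒ inside.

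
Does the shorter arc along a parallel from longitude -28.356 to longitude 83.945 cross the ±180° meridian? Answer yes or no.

No

Signed shortest Δλ = ((83.945 − -28.356 + 180) mod 360) − 180 = 112.301°.
Going east by 112.301° from -28.356° reaches +83.945° without touching 180°.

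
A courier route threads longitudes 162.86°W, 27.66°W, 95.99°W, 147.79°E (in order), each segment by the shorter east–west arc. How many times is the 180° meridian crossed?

1

Leg 1: -162.86° → -27.66°, shortest Δλ = 135.2° (east) — does not cross 180°.
Leg 2: -27.66° → -95.99°, shortest Δλ = -68.33° (west) — does not cross 180°.
Leg 3: -95.99° → +147.79°, shortest Δλ = -116.22° (west) — crosses 180°.
Total crossings: 1.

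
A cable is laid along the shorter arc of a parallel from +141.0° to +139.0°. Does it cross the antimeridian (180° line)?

Signed shortest Δλ = ((139.0 − 141.0 + 180) mod 360) − 180 = -2.0°.
Going west by 2.0° from +141.0° reaches +139.0° without touching 180°.

No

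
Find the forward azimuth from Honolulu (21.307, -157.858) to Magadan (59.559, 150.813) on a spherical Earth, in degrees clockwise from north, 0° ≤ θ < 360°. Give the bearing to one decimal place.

330.1°

Δλ = 150.813 − -157.858 = 308.671°; wrapped into (−180°, 180°]: -51.329°.
θ = atan2( sin Δλ · cos φ₂ , cos φ₁ · sin φ₂ − sin φ₁ · cos φ₂ · cos Δλ )
  = atan2(-0.39557, 0.68819) = -29.890° → normalised to [0°, 360°): 330.110°.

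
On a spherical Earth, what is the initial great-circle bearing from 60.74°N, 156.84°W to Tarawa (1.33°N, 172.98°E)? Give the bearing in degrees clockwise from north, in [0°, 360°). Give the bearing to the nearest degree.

214°

Δλ = 172.98 − -156.84 = 329.82°; wrapped into (−180°, 180°]: -30.18°.
θ = atan2( sin Δλ · cos φ₂ , cos φ₁ · sin φ₂ − sin φ₁ · cos φ₂ · cos Δλ )
  = atan2(-0.50258, -0.74261) = -145.911° → normalised to [0°, 360°): 214.089°.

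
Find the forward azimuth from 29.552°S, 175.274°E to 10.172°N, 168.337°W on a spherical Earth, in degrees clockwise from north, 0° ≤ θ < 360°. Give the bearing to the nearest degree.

Δλ = -168.337 − 175.274 = -343.611°; wrapped into (−180°, 180°]: 16.389°.
θ = atan2( sin Δλ · cos φ₂ , cos φ₁ · sin φ₂ − sin φ₁ · cos φ₂ · cos Δλ )
  = atan2(0.27772, 0.61936) = 24.151° → normalised to [0°, 360°): 24.151°.

24°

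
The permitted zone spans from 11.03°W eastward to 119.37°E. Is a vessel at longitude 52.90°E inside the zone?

Band width going east from -11.03° to +119.37°: ((119.37 − -11.03) mod 360) = 130.40°.
Offset of +52.90° east of the west edge: ((52.90 − -11.03) mod 360) = 63.93°.
63.93° ≤ 130.40° ⇒ inside.

Yes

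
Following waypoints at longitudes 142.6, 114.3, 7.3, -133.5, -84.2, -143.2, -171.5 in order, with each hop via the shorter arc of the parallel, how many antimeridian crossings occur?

Leg 1: +142.6° → +114.3°, shortest Δλ = -28.3° (west) — does not cross 180°.
Leg 2: +114.3° → +7.3°, shortest Δλ = -107.0° (west) — does not cross 180°.
Leg 3: +7.3° → -133.5°, shortest Δλ = -140.8° (west) — does not cross 180°.
Leg 4: -133.5° → -84.2°, shortest Δλ = 49.3° (east) — does not cross 180°.
Leg 5: -84.2° → -143.2°, shortest Δλ = -59.0° (west) — does not cross 180°.
Leg 6: -143.2° → -171.5°, shortest Δλ = -28.3° (west) — does not cross 180°.
Total crossings: 0.

0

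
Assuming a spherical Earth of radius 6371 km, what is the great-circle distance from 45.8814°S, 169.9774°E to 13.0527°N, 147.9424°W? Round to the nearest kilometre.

7789 km

Δλ = -147.9424 − 169.9774 = -317.9198°; wrapped into (−180°, 180°]: 42.0802°.
Δφ = 13.0527 − -45.8814 = 58.9341°.
a = sin²(Δφ/2) + cos φ₁ · cos φ₂ · sin²(Δλ/2) = 0.329400.
c = 2·atan2(√a, √(1−a)) = 1.22260 rad → d = 6371·c ≈ 7789.21 km.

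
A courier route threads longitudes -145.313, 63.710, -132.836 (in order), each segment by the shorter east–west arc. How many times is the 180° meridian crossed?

Leg 1: -145.313° → +63.710°, shortest Δλ = -150.977° (west) — crosses 180°.
Leg 2: +63.710° → -132.836°, shortest Δλ = 163.454° (east) — crosses 180°.
Total crossings: 2.

2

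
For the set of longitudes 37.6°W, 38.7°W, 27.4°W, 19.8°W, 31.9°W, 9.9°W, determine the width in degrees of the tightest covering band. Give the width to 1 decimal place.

Sort the longitudes: -38.7°, -37.6°, -31.9°, -27.4°, -19.8°, -9.9°.
Eastward gaps between consecutive values (wrapping around): 1.1°, 5.7°, 4.5°, 7.6°, 9.9°, 331.2°.
Largest gap = 331.2° ⇒ minimal covering band is its complement: 360° − 331.2° = 28.8°.
Band runs from -38.7° eastward to -9.9°.

28.8°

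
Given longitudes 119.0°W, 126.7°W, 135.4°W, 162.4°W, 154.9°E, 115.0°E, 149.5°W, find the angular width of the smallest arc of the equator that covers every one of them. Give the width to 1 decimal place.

126.0°

Sort the longitudes: -162.4°, -149.5°, -135.4°, -126.7°, -119.0°, +115.0°, +154.9°.
Eastward gaps between consecutive values (wrapping around): 12.9°, 14.1°, 8.7°, 7.7°, 234.0°, 39.9°, 42.7°.
Largest gap = 234.0° ⇒ minimal covering band is its complement: 360° − 234.0° = 126.0°.
Band runs from +115.0° eastward to -119.0°, crossing the antimeridian.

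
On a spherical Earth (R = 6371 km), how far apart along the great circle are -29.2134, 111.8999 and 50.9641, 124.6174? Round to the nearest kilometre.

9002 km

Δλ = 124.6174 − 111.8999 = 12.7175°.
Δφ = 50.9641 − -29.2134 = 80.1775°.
a = sin²(Δφ/2) + cos φ₁ · cos φ₂ · sin²(Δλ/2) = 0.421445.
c = 2·atan2(√a, √(1−a)) = 1.41303 rad → d = 6371·c ≈ 9002.43 km.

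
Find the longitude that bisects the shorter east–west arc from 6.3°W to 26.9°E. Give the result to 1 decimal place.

Signed shortest Δλ from -6.3° to +26.9° is +33.2°.
Midpoint longitude = -6.3° + (+33.2°)/2 = -6.3° + 16.6° = +10.3°.

10.3°E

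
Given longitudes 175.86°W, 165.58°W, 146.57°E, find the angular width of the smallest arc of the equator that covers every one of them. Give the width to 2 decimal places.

Sort the longitudes: -175.86°, -165.58°, +146.57°.
Eastward gaps between consecutive values (wrapping around): 10.28°, 312.15°, 37.57°.
Largest gap = 312.15° ⇒ minimal covering band is its complement: 360° − 312.15° = 47.85°.
Band runs from +146.57° eastward to -165.58°, crossing the antimeridian.

47.85°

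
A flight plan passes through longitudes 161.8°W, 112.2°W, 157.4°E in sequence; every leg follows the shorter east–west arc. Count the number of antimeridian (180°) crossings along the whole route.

Leg 1: -161.8° → -112.2°, shortest Δλ = 49.6° (east) — does not cross 180°.
Leg 2: -112.2° → +157.4°, shortest Δλ = -90.4° (west) — crosses 180°.
Total crossings: 1.

1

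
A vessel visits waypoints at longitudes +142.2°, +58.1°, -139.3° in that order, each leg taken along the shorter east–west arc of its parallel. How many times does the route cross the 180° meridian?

Leg 1: +142.2° → +58.1°, shortest Δλ = -84.1° (west) — does not cross 180°.
Leg 2: +58.1° → -139.3°, shortest Δλ = 162.6° (east) — crosses 180°.
Total crossings: 1.

1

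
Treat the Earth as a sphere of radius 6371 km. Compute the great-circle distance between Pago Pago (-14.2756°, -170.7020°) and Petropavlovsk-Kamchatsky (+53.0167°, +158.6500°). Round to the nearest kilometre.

Δλ = 158.6500 − -170.7020 = 329.3520°; wrapped into (−180°, 180°]: -30.6480°.
Δφ = 53.0167 − -14.2756 = 67.2923°.
a = sin²(Δφ/2) + cos φ₁ · cos φ₂ · sin²(Δλ/2) = 0.347703.
c = 2·atan2(√a, √(1−a)) = 1.26129 rad → d = 6371·c ≈ 8035.65 km.

8036 km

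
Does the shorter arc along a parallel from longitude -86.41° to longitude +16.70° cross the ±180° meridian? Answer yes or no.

No

Signed shortest Δλ = ((16.70 − -86.41 + 180) mod 360) − 180 = 103.11°.
Going east by 103.11° from -86.41° reaches +16.70° without touching 180°.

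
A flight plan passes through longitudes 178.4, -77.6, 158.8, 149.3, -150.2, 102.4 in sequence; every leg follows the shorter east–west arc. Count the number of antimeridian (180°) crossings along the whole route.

4

Leg 1: +178.4° → -77.6°, shortest Δλ = 104.0° (east) — crosses 180°.
Leg 2: -77.6° → +158.8°, shortest Δλ = -123.6° (west) — crosses 180°.
Leg 3: +158.8° → +149.3°, shortest Δλ = -9.5° (west) — does not cross 180°.
Leg 4: +149.3° → -150.2°, shortest Δλ = 60.5° (east) — crosses 180°.
Leg 5: -150.2° → +102.4°, shortest Δλ = -107.4° (west) — crosses 180°.
Total crossings: 4.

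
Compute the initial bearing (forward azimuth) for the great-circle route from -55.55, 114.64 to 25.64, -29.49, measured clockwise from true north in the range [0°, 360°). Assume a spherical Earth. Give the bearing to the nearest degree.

Δλ = -29.49 − 114.64 = -144.13°.
θ = atan2( sin Δλ · cos φ₂ , cos φ₁ · sin φ₂ − sin φ₁ · cos φ₂ · cos Δλ )
  = atan2(-0.52825, -0.35765) = -124.100° → normalised to [0°, 360°): 235.900°.

236°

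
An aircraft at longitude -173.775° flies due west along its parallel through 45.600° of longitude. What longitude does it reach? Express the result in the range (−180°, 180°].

+140.625°

Start at -173.775°; shift −45.600° → -219.375°.
-219.375° lies outside (−180°, 180°]; add 360° → +140.625°.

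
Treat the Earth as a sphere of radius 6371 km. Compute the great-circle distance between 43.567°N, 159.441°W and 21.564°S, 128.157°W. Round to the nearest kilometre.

Δλ = -128.157 − -159.441 = 31.284°.
Δφ = -21.564 − 43.567 = -65.131°.
a = sin²(Δφ/2) + cos φ₁ · cos φ₂ · sin²(Δλ/2) = 0.338715.
c = 2·atan2(√a, √(1−a)) = 1.24235 rad → d = 6371·c ≈ 7915.04 km.

7915 km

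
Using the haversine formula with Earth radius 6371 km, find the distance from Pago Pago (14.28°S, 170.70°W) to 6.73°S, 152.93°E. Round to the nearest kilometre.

4059 km

Δλ = 152.93 − -170.70 = 323.63°; wrapped into (−180°, 180°]: -36.37°.
Δφ = -6.73 − -14.28 = 7.55°.
a = sin²(Δφ/2) + cos φ₁ · cos φ₂ · sin²(Δλ/2) = 0.098073.
c = 2·atan2(√a, √(1−a)) = 0.63705 rad → d = 6371·c ≈ 4058.64 km.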